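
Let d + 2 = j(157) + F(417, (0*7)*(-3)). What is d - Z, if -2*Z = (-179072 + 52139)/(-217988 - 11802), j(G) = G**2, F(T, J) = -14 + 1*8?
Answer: 11324637713/459580 ≈ 24641.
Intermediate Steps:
F(T, J) = -6 (F(T, J) = -14 + 8 = -6)
d = 24641 (d = -2 + (157**2 - 6) = -2 + (24649 - 6) = -2 + 24643 = 24641)
Z = -126933/459580 (Z = -(-179072 + 52139)/(2*(-217988 - 11802)) = -(-126933)/(2*(-229790)) = -(-126933)*(-1)/(2*229790) = -1/2*126933/229790 = -126933/459580 ≈ -0.27619)
d - Z = 24641 - 1*(-126933/459580) = 24641 + 126933/459580 = 11324637713/459580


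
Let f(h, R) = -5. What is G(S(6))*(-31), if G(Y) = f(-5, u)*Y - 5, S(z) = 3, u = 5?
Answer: 620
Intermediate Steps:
G(Y) = -5 - 5*Y (G(Y) = -5*Y - 5 = -5 - 5*Y)
G(S(6))*(-31) = (-5 - 5*3)*(-31) = (-5 - 15)*(-31) = -20*(-31) = 620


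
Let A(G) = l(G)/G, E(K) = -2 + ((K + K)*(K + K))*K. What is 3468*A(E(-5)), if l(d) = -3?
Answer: 5202/251 ≈ 20.725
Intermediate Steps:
E(K) = -2 + 4*K**3 (E(K) = -2 + ((2*K)*(2*K))*K = -2 + (4*K**2)*K = -2 + 4*K**3)
A(G) = -3/G
3468*A(E(-5)) = 3468*(-3/(-2 + 4*(-5)**3)) = 3468*(-3/(-2 + 4*(-125))) = 3468*(-3/(-2 - 500)) = 3468*(-3/(-502)) = 3468*(-3*(-1/502)) = 3468*(3/502) = 5202/251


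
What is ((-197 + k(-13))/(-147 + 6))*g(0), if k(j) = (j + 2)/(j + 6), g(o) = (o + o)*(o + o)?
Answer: 0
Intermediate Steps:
g(o) = 4*o**2 (g(o) = (2*o)*(2*o) = 4*o**2)
k(j) = (2 + j)/(6 + j)
((-197 + k(-13))/(-147 + 6))*g(0) = ((-197 + (2 - 13)/(6 - 13))/(-147 + 6))*(4*0**2) = ((-197 - 11/(-7))/(-141))*(4*0) = ((-197 - 1/7*(-11))*(-1/141))*0 = ((-197 + 11/7)*(-1/141))*0 = -1368/7*(-1/141)*0 = (456/329)*0 = 0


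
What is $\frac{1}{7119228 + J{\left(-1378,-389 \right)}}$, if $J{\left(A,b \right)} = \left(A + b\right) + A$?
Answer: $\frac{1}{7116083} \approx 1.4053 \cdot 10^{-7}$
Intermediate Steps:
$J{\left(A,b \right)} = b + 2 A$
$\frac{1}{7119228 + J{\left(-1378,-389 \right)}} = \frac{1}{7119228 + \left(-389 + 2 \left(-1378\right)\right)} = \frac{1}{7119228 - 3145} = \frac{1}{7116083}$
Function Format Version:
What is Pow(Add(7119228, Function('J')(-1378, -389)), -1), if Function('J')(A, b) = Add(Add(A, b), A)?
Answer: Rational(1, 7116083) ≈ 1.4053e-7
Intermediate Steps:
Function('J')(A, b) = Add(b, Mul(2, A))
Pow(Add(7119228, Function('J')(-1378, -389)), -1) = Pow(Add(7119228, Add(-389, Mul(2, -1378))), -1) = Pow(Add(7119228, Add(-389, -2756)), -1) = Pow(Add(7119228, -3145), -1) = Pow(7116083, -1) = Rational(1, 7116083)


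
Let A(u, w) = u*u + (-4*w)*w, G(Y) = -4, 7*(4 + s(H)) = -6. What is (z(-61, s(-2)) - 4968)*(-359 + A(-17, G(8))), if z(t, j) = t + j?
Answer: 4721758/7 ≈ 6.7454e+5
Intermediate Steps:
s(H) = -34/7 (s(H) = -4 + (1/7)*(-6) = -4 - 6/7 = -34/7)
z(t, j) = j + t
A(u, w) = u**2 - 4*w**2
(z(-61, s(-2)) - 4968)*(-359 + A(-17, G(8))) = ((-34/7 - 61) - 4968)*(-359 + ((-17)**2 - 4*(-4)**2)) = (-461/7 - 4968)*(-359 + (289 - 4*16)) = -35237*(-359 + (289 - 64))/7 = -35237*(-359 + 225)/7 = -35237/7*(-134) = 4721758/7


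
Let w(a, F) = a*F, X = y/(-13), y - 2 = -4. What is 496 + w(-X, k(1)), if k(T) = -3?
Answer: 6454/13 ≈ 496.46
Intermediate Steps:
y = -2 (y = 2 - 4 = -2)
X = 2/13 (X = -2/(-13) = -2*(-1/13) = 2/13 ≈ 0.15385)
w(a, F) = F*a
496 + w(-X, k(1)) = 496 - (-3)*2/13 = 496 - 3*(-2/13) = 496 + 6/13 = 6454/13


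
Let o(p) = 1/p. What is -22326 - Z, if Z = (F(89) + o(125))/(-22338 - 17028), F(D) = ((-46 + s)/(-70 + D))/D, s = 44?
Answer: -185774383668059/8320988250 ≈ -22326.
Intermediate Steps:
F(D) = -2/(D*(-70 + D)) (F(D) = ((-46 + 44)/(-70 + D))/D = (-2/(-70 + D))/D = -2/(D*(-70 + D)))
Z = -1441/8320988250 (Z = (-2/(89*(-70 + 89)) + 1/125)/(-22338 - 17028) = (-2*1/89/19 + 1/125)/(-39366) = (-2*1/89*1/19 + 1/125)*(-1/39366) = (-2/1691 + 1/125)*(-1/39366) = (1441/211375)*(-1/39366) = -1441/8320988250 ≈ -1.7318e-7)
-22326 - Z = -22326 - 1*(-1441/8320988250) = -22326 + 1441/8320988250 = -185774383668059/8320988250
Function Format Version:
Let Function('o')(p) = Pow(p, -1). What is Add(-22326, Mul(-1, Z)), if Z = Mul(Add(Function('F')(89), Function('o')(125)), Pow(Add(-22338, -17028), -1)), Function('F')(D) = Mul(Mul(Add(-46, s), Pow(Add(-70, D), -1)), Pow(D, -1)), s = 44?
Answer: Rational(-185774383668059, 8320988250) ≈ -22326.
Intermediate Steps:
Function('F')(D) = Mul(-2, Pow(D, -1), Pow(Add(-70, D), -1)) (Function('F')(D) = Mul(Mul(Add(-46, 44), Pow(Add(-70, D), -1)), Pow(D, -1)) = Mul(Mul(-2, Pow(Add(-70, D), -1)), Pow(D, -1)) = Mul(-2, Pow(D, -1), Pow(Add(-70, D), -1)))
Z = Rational(-1441, 8320988250) (Z = Mul(Add(Mul(-2, Pow(89, -1), Pow(Add(-70, 89), -1)), Pow(125, -1)), Pow(Add(-22338, -17028), -1)) = Mul(Add(Mul(-2, Rational(1, 89), Pow(19, -1)), Rational(1, 125)), Pow(-39366, -1)) = Mul(Add(Mul(-2, Rational(1, 89), Rational(1, 19)), Rational(1, 125)), Rational(-1, 39366)) = Mul(Add(Rational(-2, 1691), Rational(1, 125)), Rational(-1, 39366)) = Mul(Rational(1441, 211375), Rational(-1, 39366)) = Rational(-1441, 8320988250) ≈ -1.7318e-7)
Add(-22326, Mul(-1, Z)) = Add(-22326, Mul(-1, Rational(-1441, 8320988250))) = Add(-22326, Rational(1441, 8320988250)) = Rational(-185774383668059, 8320988250)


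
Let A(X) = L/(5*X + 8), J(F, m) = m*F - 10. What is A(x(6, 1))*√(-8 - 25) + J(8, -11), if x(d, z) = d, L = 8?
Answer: -98 + 4*I*√33/19 ≈ -98.0 + 1.2094*I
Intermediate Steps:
J(F, m) = -10 + F*m (J(F, m) = F*m - 10 = -10 + F*m)
A(X) = 8/(8 + 5*X) (A(X) = 8/(5*X + 8) = 8/(8 + 5*X))
A(x(6, 1))*√(-8 - 25) + J(8, -11) = (8/(8 + 5*6))*√(-8 - 25) + (-10 + 8*(-11)) = (8/(8 + 30))*√(-33) + (-10 - 88) = (8/38)*(I*√33) - 98 = (8*(1/38))*(I*√33) - 98 = 4*(I*√33)/19 - 98 = 4*I*√33/19 - 98 = -98 + 4*I*√33/19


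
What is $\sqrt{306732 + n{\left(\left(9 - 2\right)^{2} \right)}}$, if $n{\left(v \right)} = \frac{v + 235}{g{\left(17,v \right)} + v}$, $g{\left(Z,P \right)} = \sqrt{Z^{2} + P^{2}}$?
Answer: $\frac{2 \sqrt{3757538 + 76683 \sqrt{2690}}}{\sqrt{49 + \sqrt{2690}}} \approx 553.84$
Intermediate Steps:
$g{\left(Z,P \right)} = \sqrt{P^{2} + Z^{2}}$
$n{\left(v \right)} = \frac{235 + v}{v + \sqrt{289 + v^{2}}}$ ($n{\left(v \right)} = \frac{v + 235}{\sqrt{v^{2} + 17^{2}} + v} = \frac{235 + v}{\sqrt{v^{2} + 289} + v} = \frac{235 + v}{\sqrt{289 + v^{2}} + v} = \frac{235 + v}{v + \sqrt{289 + v^{2}}}$)
$\sqrt{306732 + n{\left(\left(9 - 2\right)^{2} \right)}} = \sqrt{306732 + \frac{235 + \left(9 - 2\right)^{2}}{\left(9 - 2\right)^{2} + \sqrt{289 + \left(\left(9 - 2\right)^{2}\right)^{2}}}} = \sqrt{306732 + \frac{235 + 7^{2}}{7^{2} + \sqrt{289 + \left(7^{2}\right)^{2}}}} = \sqrt{306732 + \frac{235 + 49}{49 + \sqrt{289 + 49^{2}}}} = \sqrt{306732 + \frac{1}{49 + \sqrt{289 + 2401}} \cdot 284} = \sqrt{306732 + \frac{1}{49 + \sqrt{2690}} \cdot 284} = \sqrt{306732 + \frac{284}{49 + \sqrt{2690}}}$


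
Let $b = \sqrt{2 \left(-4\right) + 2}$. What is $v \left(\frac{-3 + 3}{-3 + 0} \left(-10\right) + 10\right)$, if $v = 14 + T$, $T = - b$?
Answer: $140 - 10 i \sqrt{6} \approx 140.0 - 24.495 i$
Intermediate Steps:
$b = i \sqrt{6}$ ($b = \sqrt{-8 + 2} = \sqrt{-6} = i \sqrt{6} \approx 2.4495 i$)
$T = - i \sqrt{6} \approx - 2.4495 i$
$v = 14 - i \sqrt{6} \approx 14.0 - 2.4495 i$
$v \left(\frac{-3 + 3}{-3 + 0} \left(-10\right) + 10\right) = \left(14 - i \sqrt{6}\right) \left(\frac{-3 + 3}{-3 + 0} \left(-10\right) + 10\right) = \left(14 - i \sqrt{6}\right) \left(\frac{0}{-3} \left(-10\right) + 10\right) = \left(14 - i \sqrt{6}\right) \left(0 \left(- \frac{1}{3}\right) \left(-10\right) + 10\right) = \left(14 - i \sqrt{6}\right) \left(0 \left(-10\right) + 10\right) = \left(14 - i \sqrt{6}\right) \left(0 + 10\right) = \left(14 - i \sqrt{6}\right) 10 = 140 - 10 i \sqrt{6}$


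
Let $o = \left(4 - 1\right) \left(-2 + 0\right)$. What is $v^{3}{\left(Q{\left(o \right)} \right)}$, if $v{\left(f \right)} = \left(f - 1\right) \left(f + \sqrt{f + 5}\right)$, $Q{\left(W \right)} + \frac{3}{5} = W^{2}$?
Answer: $\frac{30945615315264}{15625} + \frac{483387294656 \sqrt{1010}}{15625} \approx 2.9637 \cdot 10^{9}$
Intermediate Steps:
$o = -6$ ($o = 3 \left(-2\right) = -6$)
$Q{\left(W \right)} = - \frac{3}{5} + W^{2}$
$v{\left(f \right)} = \left(-1 + f\right) \left(f + \sqrt{5 + f}\right)$
$v^{3}{\left(Q{\left(o \right)} \right)} = \left(\left(- \frac{3}{5} + \left(-6\right)^{2}\right)^{2} - \left(- \frac{3}{5} + \left(-6\right)^{2}\right) - \sqrt{5 - \left(\frac{3}{5} - \left(-6\right)^{2}\right)} + \left(- \frac{3}{5} + \left(-6\right)^{2}\right) \sqrt{5 - \left(\frac{3}{5} - \left(-6\right)^{2}\right)}\right)^{3} = \left(\left(- \frac{3}{5} + 36\right)^{2} - \left(- \frac{3}{5} + 36\right) - \sqrt{5 + \left(- \frac{3}{5} + 36\right)} + \left(- \frac{3}{5} + 36\right) \sqrt{5 + \left(- \frac{3}{5} + 36\right)}\right)^{3} = \left(\left(\frac{177}{5}\right)^{2} - \frac{177}{5} - \sqrt{5 + \frac{177}{5}} + \frac{177 \sqrt{5 + \frac{177}{5}}}{5}\right)^{3} = \left(\frac{31329}{25} - \frac{177}{5} - \sqrt{\frac{202}{5}} + \frac{177 \sqrt{\frac{202}{5}}}{5}\right)^{3} = \left(\frac{31329}{25} - \frac{177}{5} - \frac{\sqrt{1010}}{5} + \frac{177 \frac{\sqrt{1010}}{5}}{5}\right)^{3} = \left(\frac{31329}{25} - \frac{177}{5} - \frac{\sqrt{1010}}{5} + \frac{177 \sqrt{1010}}{25}\right)^{3} = \left(\frac{30444}{25} + \frac{172 \sqrt{1010}}{25}\right)^{3}$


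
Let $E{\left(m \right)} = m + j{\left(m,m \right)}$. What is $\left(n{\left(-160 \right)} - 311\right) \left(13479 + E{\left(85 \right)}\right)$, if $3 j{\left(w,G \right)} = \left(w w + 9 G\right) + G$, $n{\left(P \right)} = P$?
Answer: $-7656419$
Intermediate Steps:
$j{\left(w,G \right)} = \frac{w^{2}}{3} + \frac{10 G}{3}$ ($j{\left(w,G \right)} = \frac{\left(w w + 9 G\right) + G}{3} = \frac{\left(w^{2} + 9 G\right) + G}{3} = \frac{w^{2} + 10 G}{3} = \frac{w^{2}}{3} + \frac{10 G}{3}$)
$E{\left(m \right)} = \frac{m^{2}}{3} + \frac{13 m}{3}$ ($E{\left(m \right)} = m + \left(\frac{m^{2}}{3} + \frac{10 m}{3}\right) = \frac{m^{2}}{3} + \frac{13 m}{3}$)
$\left(n{\left(-160 \right)} - 311\right) \left(13479 + E{\left(85 \right)}\right) = \left(-160 - 311\right) \left(13479 + \frac{1}{3} \cdot 85 \left(13 + 85\right)\right) = - 471 \left(13479 + \frac{1}{3} \cdot 85 \cdot 98\right) = - 471 \left(13479 + \frac{8330}{3}\right) = \left(-471\right) \frac{48767}{3} = -7656419$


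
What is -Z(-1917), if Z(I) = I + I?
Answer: 3834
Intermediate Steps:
Z(I) = 2*I
-Z(-1917) = -2*(-1917) = -1*(-3834) = 3834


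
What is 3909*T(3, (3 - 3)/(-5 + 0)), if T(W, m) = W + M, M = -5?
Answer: -7818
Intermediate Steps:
T(W, m) = -5 + W (T(W, m) = W - 5 = -5 + W)
3909*T(3, (3 - 3)/(-5 + 0)) = 3909*(-5 + 3) = 3909*(-2) = -7818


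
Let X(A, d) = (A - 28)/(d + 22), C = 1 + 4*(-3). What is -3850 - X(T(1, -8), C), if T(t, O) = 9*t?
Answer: -42331/11 ≈ -3848.3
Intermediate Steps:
C = -11 (C = 1 - 12 = -11)
X(A, d) = (-28 + A)/(22 + d)
-3850 - X(T(1, -8), C) = -3850 - (-28 + 9*1)/(22 - 11) = -3850 - (-28 + 9)/11 = -3850 - (-19)/11 = -3850 - 1*(-19/11) = -3850 + 19/11 = -42331/11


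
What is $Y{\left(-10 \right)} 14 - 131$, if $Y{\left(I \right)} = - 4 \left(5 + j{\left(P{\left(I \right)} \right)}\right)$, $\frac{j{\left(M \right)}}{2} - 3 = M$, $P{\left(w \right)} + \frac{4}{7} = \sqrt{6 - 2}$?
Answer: $-907$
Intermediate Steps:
$P{\left(w \right)} = \frac{10}{7}$ ($P{\left(w \right)} = - \frac{4}{7} + \sqrt{6 - 2} = - \frac{4}{7} + \sqrt{4} = - \frac{4}{7} + 2 = \frac{10}{7}$)
$j{\left(M \right)} = 6 + 2 M$
$Y{\left(I \right)} = - \frac{388}{7}$ ($Y{\left(I \right)} = - 4 \left(5 + \left(6 + 2 \cdot \frac{10}{7}\right)\right) = - 4 \left(5 + \left(6 + \frac{20}{7}\right)\right) = - 4 \left(5 + \frac{62}{7}\right) = \left(-4\right) \frac{97}{7} = - \frac{388}{7}$)
$Y{\left(-10 \right)} 14 - 131 = \left(- \frac{388}{7}\right) 14 - 131 = -776 - 131 = -907$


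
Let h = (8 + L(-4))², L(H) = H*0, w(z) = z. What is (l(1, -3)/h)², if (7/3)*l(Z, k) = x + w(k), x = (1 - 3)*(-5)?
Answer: 9/4096 ≈ 0.0021973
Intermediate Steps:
x = 10 (x = -2*(-5) = 10)
L(H) = 0
l(Z, k) = 30/7 + 3*k/7 (l(Z, k) = 3*(10 + k)/7 = 30/7 + 3*k/7)
h = 64 (h = (8 + 0)² = 8² = 64)
(l(1, -3)/h)² = ((30/7 + (3/7)*(-3))/64)² = ((30/7 - 9/7)*(1/64))² = (3*(1/64))² = (3/64)² = 9/4096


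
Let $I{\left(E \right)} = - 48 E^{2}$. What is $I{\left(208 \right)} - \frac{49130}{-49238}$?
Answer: $- \frac{51125563403}{24619} \approx -2.0767 \cdot 10^{6}$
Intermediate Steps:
$I{\left(208 \right)} - \frac{49130}{-49238} = - 48 \cdot 208^{2} - \frac{49130}{-49238} = \left(-48\right) 43264 - 49130 \left(- \frac{1}{49238}\right) = -2076672 - - \frac{24565}{24619} = -2076672 + \frac{24565}{24619} = - \frac{51125563403}{24619}$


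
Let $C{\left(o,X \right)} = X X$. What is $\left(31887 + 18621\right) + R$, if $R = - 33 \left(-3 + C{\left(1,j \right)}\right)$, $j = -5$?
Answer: $49782$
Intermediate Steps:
$C{\left(o,X \right)} = X^{2}$
$R = -726$ ($R = - 33 \left(-3 + \left(-5\right)^{2}\right) = - 33 \left(-3 + 25\right) = \left(-33\right) 22 = -726$)
$\left(31887 + 18621\right) + R = \left(31887 + 18621\right) - 726 = 50508 - 726 = 49782$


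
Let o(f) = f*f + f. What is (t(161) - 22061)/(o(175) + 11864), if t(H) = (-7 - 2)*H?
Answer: -11755/21332 ≈ -0.55105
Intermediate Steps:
o(f) = f + f² (o(f) = f² + f = f + f²)
t(H) = -9*H
(t(161) - 22061)/(o(175) + 11864) = (-9*161 - 22061)/(175*(1 + 175) + 11864) = (-1449 - 22061)/(175*176 + 11864) = -23510/(30800 + 11864) = -23510/42664 = -23510*1/42664 = -11755/21332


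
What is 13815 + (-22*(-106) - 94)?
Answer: 16053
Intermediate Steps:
13815 + (-22*(-106) - 94) = 13815 + (2332 - 94) = 13815 + 2238 = 16053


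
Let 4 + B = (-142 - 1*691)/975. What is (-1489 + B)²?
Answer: 2121415554064/950625 ≈ 2.2316e+6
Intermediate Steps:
B = -4733/975 (B = -4 + (-142 - 1*691)/975 = -4 + (-142 - 691)*(1/975) = -4 - 833*1/975 = -4 - 833/975 = -4733/975 ≈ -4.8544)
(-1489 + B)² = (-1489 - 4733/975)² = (-1456508/975)² = 2121415554064/950625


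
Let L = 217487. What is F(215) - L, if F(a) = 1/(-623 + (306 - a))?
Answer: -115703085/532 ≈ -2.1749e+5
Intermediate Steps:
F(a) = 1/(-317 - a)
F(215) - L = -1/(317 + 215) - 1*217487 = -1/532 - 217487 = -115703085/532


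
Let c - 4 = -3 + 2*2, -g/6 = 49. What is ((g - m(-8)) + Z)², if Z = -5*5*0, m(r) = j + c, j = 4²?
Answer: 99225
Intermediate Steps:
g = -294 (g = -6*49 = -294)
c = 5 (c = 4 + (-3 + 2*2) = 4 + (-3 + 4) = 4 + 1 = 5)
j = 16
m(r) = 21 (m(r) = 16 + 5 = 21)
Z = 0 (Z = -25*0 = 0)
((g - m(-8)) + Z)² = ((-294 - 1*21) + 0)² = ((-294 - 21) + 0)² = (-315 + 0)² = (-315)² = 99225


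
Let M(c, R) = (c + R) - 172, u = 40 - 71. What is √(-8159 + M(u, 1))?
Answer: 3*I*√929 ≈ 91.438*I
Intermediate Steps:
u = -31
M(c, R) = -172 + R + c (M(c, R) = (R + c) - 172 = -172 + R + c)
√(-8159 + M(u, 1)) = √(-8159 + (-172 + 1 - 31)) = √(-8159 - 202) = √(-8361) = 3*I*√929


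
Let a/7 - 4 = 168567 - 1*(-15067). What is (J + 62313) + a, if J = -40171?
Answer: 1307608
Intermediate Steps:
a = 1285466 (a = 28 + 7*(168567 - 1*(-15067)) = 28 + 7*(168567 + 15067) = 28 + 7*183634 = 28 + 1285438 = 1285466)
(J + 62313) + a = (-40171 + 62313) + 1285466 = 22142 + 1285466 = 1307608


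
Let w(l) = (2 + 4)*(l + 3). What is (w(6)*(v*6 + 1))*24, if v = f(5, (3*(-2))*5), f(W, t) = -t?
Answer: 234576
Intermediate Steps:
v = 30 (v = -3*(-2)*5 = -(-6)*5 = -1*(-30) = 30)
w(l) = 18 + 6*l (w(l) = 6*(3 + l) = 18 + 6*l)
(w(6)*(v*6 + 1))*24 = ((18 + 6*6)*(30*6 + 1))*24 = ((18 + 36)*(180 + 1))*24 = (54*181)*24 = 9774*24 = 234576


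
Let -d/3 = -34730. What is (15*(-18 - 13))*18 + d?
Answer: 95820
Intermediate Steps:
d = 104190 (d = -3*(-34730) = 104190)
(15*(-18 - 13))*18 + d = (15*(-18 - 13))*18 + 104190 = (15*(-31))*18 + 104190 = -465*18 + 104190 = -8370 + 104190 = 95820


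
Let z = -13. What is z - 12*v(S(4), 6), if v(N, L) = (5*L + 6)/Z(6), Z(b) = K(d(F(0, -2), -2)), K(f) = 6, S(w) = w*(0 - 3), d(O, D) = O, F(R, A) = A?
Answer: -85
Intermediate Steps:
S(w) = -3*w (S(w) = w*(-3) = -3*w)
Z(b) = 6
v(N, L) = 1 + 5*L/6 (v(N, L) = (5*L + 6)/6 = (6 + 5*L)*(⅙) = 1 + 5*L/6)
z - 12*v(S(4), 6) = -13 - 12*(1 + (⅚)*6) = -13 - 12*(1 + 5) = -13 - 12*6 = -13 - 72 = -85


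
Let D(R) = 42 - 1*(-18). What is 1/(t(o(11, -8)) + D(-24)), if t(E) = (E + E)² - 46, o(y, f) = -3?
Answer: 1/50 ≈ 0.020000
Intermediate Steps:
t(E) = -46 + 4*E² (t(E) = (2*E)² - 46 = 4*E² - 46 = -46 + 4*E²)
D(R) = 60 (D(R) = 42 + 18 = 60)
1/(t(o(11, -8)) + D(-24)) = 1/((-46 + 4*(-3)²) + 60) = 1/((-46 + 4*9) + 60) = 1/((-46 + 36) + 60) = 1/(-10 + 60) = 1/50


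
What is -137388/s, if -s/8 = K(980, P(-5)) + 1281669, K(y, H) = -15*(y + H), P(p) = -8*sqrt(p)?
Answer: 4835176027/356713448658 - 228980*I*sqrt(5)/178356724329 ≈ 0.013555 - 2.8707e-6*I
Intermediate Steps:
K(y, H) = -15*H - 15*y (K(y, H) = -15*(H + y) = -15*H - 15*y)
s = -10135752 - 960*I*sqrt(5) (s = -8*((-(-120)*sqrt(-5) - 15*980) + 1281669) = -8*((-(-120)*I*sqrt(5) - 14700) + 1281669) = -8*((120*I*sqrt(5) - 14700) + 1281669) = -8*((-14700 + 120*I*sqrt(5)) + 1281669) = -8*(1266969 + 120*I*sqrt(5)) = -10135752 - 960*I*sqrt(5) ≈ -1.0136e+7 - 2146.6*I)
-137388/s = -137388/(-10135752 - 960*I*sqrt(5))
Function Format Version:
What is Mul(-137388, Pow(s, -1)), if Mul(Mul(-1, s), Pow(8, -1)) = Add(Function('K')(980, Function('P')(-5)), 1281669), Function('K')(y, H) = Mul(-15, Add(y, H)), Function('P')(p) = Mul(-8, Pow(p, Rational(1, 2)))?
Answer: Add(Rational(4835176027, 356713448658), Mul(Rational(-228980, 178356724329), I, Pow(5, Rational(1, 2)))) ≈ Add(0.013555, Mul(-2.8707e-6, I))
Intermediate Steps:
Function('K')(y, H) = Add(Mul(-15, H), Mul(-15, y)) (Function('K')(y, H) = Mul(-15, Add(H, y)) = Add(Mul(-15, H), Mul(-15, y)))
s = Add(-10135752, Mul(-960, I, Pow(5, Rational(1, 2)))) (s = Mul(-8, Add(Add(Mul(-15, Mul(-8, Pow(-5, Rational(1, 2)))), Mul(-15, 980)), 1281669)) = Mul(-8, Add(Add(Mul(-15, Mul(-8, Mul(I, Pow(5, Rational(1, 2))))), -14700), 1281669)) = Mul(-8, Add(Add(Mul(-15, Mul(-8, I, Pow(5, Rational(1, 2)))), -14700), 1281669)) = Mul(-8, Add(Add(Mul(120, I, Pow(5, Rational(1, 2))), -14700), 1281669)) = Mul(-8, Add(Add(-14700, Mul(120, I, Pow(5, Rational(1, 2)))), 1281669)) = Mul(-8, Add(1266969, Mul(120, I, Pow(5, Rational(1, 2))))) = Add(-10135752, Mul(-960, I, Pow(5, Rational(1, 2)))) ≈ Add(-1.0136e+7, Mul(-2146.6, I)))
Mul(-137388, Pow(s, -1)) = Mul(-137388, Pow(Add(-10135752, Mul(-960, I, Pow(5, Rational(1, 2)))), -1))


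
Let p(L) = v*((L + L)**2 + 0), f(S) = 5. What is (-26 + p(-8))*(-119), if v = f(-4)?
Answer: -149226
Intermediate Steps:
v = 5
p(L) = 20*L**2 (p(L) = 5*((L + L)**2 + 0) = 5*((2*L)**2 + 0) = 5*(4*L**2 + 0) = 5*(4*L**2) = 20*L**2)
(-26 + p(-8))*(-119) = (-26 + 20*(-8)**2)*(-119) = (-26 + 20*64)*(-119) = (-26 + 1280)*(-119) = 1254*(-119) = -149226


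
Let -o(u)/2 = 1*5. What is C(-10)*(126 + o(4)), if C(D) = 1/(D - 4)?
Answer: -58/7 ≈ -8.2857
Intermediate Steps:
C(D) = 1/(-4 + D)
o(u) = -10 (o(u) = -2*5 = -10)
C(-10)*(126 + o(4)) = (126 - 10)/(-4 - 10) = 116/(-14) = -1/14*116 = -58/7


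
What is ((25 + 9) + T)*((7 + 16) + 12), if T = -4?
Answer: 1050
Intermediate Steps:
((25 + 9) + T)*((7 + 16) + 12) = ((25 + 9) - 4)*((7 + 16) + 12) = (34 - 4)*(23 + 12) = 30*35 = 1050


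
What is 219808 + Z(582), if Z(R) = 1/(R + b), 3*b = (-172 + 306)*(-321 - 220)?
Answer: 15550976381/70748 ≈ 2.1981e+5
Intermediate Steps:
b = -72494/3 (b = ((-172 + 306)*(-321 - 220))/3 = (134*(-541))/3 = (⅓)*(-72494) = -72494/3 ≈ -24165.)
Z(R) = 1/(-72494/3 + R) (Z(R) = 1/(R - 72494/3) = 1/(-72494/3 + R))
219808 + Z(582) = 219808 + 3/(-72494 + 3*582) = 219808 + 3/(-72494 + 1746) = 219808 + 3/(-70748) = 219808 + 3*(-1/70748) = 219808 - 3/70748 = 15550976381/70748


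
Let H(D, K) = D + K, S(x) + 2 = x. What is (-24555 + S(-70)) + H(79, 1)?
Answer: -24547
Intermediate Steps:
S(x) = -2 + x
(-24555 + S(-70)) + H(79, 1) = (-24555 + (-2 - 70)) + (79 + 1) = (-24555 - 72) + 80 = -24627 + 80 = -24547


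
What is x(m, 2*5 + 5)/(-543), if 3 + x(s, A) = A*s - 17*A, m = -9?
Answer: 131/181 ≈ 0.72376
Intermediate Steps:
x(s, A) = -3 - 17*A + A*s (x(s, A) = -3 + (A*s - 17*A) = -3 + (-17*A + A*s) = -3 - 17*A + A*s)
x(m, 2*5 + 5)/(-543) = (-3 - 17*(2*5 + 5) + (2*5 + 5)*(-9))/(-543) = (-3 - 17*(10 + 5) + (10 + 5)*(-9))*(-1/543) = (-3 - 17*15 + 15*(-9))*(-1/543) = (-3 - 255 - 135)*(-1/543) = -393*(-1/543) = 131/181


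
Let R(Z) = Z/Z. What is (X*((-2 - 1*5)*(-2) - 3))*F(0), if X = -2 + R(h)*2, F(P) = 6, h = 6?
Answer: 0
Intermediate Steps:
R(Z) = 1
X = 0 (X = -2 + 1*2 = -2 + 2 = 0)
(X*((-2 - 1*5)*(-2) - 3))*F(0) = (0*((-2 - 1*5)*(-2) - 3))*6 = (0*((-2 - 5)*(-2) - 3))*6 = (0*(-7*(-2) - 3))*6 = (0*(14 - 3))*6 = (0*11)*6 = 0*6 = 0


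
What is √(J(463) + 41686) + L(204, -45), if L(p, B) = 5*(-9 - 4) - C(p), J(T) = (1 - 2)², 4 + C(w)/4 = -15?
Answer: 11 + √41687 ≈ 215.17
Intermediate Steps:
C(w) = -76 (C(w) = -16 + 4*(-15) = -16 - 60 = -76)
J(T) = 1 (J(T) = (-1)² = 1)
L(p, B) = 11 (L(p, B) = 5*(-9 - 4) - 1*(-76) = 5*(-13) + 76 = -65 + 76 = 11)
√(J(463) + 41686) + L(204, -45) = √(1 + 41686) + 11 = √41687 + 11 = 11 + √41687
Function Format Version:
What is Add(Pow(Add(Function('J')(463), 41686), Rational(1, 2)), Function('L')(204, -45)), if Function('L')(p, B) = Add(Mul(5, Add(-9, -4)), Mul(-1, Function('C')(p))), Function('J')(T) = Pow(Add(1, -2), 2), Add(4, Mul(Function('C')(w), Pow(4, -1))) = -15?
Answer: Add(11, Pow(41687, Rational(1, 2))) ≈ 215.17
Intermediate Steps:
Function('C')(w) = -76 (Function('C')(w) = Add(-16, Mul(4, -15)) = Add(-16, -60) = -76)
Function('J')(T) = 1 (Function('J')(T) = Pow(-1, 2) = 1)
Function('L')(p, B) = 11 (Function('L')(p, B) = Add(Mul(5, Add(-9, -4)), Mul(-1, -76)) = Add(Mul(5, -13), 76) = Add(-65, 76) = 11)
Add(Pow(Add(Function('J')(463), 41686), Rational(1, 2)), Function('L')(204, -45)) = Add(Pow(Add(1, 41686), Rational(1, 2)), 11) = Add(Pow(41687, Rational(1, 2)), 11) = Add(11, Pow(41687, Rational(1, 2)))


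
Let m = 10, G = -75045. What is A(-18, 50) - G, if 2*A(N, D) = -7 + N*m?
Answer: 149903/2 ≈ 74952.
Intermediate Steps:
A(N, D) = -7/2 + 5*N (A(N, D) = (-7 + N*10)/2 = (-7 + 10*N)/2 = -7/2 + 5*N)
A(-18, 50) - G = (-7/2 + 5*(-18)) - 1*(-75045) = (-7/2 - 90) + 75045 = -187/2 + 75045 = 149903/2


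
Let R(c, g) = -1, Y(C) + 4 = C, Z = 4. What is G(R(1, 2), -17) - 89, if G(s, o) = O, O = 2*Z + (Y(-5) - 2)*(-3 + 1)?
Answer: -59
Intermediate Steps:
Y(C) = -4 + C
O = 30 (O = 2*4 + ((-4 - 5) - 2)*(-3 + 1) = 8 + (-9 - 2)*(-2) = 8 - 11*(-2) = 8 + 22 = 30)
G(s, o) = 30
G(R(1, 2), -17) - 89 = 30 - 89 = -59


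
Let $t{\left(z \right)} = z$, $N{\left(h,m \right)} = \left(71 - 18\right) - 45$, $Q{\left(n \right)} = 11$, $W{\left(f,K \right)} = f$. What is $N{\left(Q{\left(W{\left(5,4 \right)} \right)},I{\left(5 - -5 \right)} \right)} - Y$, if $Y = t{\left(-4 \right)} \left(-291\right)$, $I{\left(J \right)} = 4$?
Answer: $-1156$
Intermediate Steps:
$N{\left(h,m \right)} = 8$ ($N{\left(h,m \right)} = 53 - 45 = 8$)
$Y = 1164$ ($Y = \left(-4\right) \left(-291\right) = 1164$)
$N{\left(Q{\left(W{\left(5,4 \right)} \right)},I{\left(5 - -5 \right)} \right)} - Y = 8 - 1164 = -1156$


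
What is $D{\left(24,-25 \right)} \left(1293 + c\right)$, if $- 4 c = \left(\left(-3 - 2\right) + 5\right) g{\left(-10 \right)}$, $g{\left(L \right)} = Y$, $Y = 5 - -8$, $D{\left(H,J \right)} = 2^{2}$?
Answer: $5172$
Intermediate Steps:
$D{\left(H,J \right)} = 4$
$Y = 13$ ($Y = 5 + 8 = 13$)
$g{\left(L \right)} = 13$
$c = 0$ ($c = - \frac{\left(\left(-3 - 2\right) + 5\right) 13}{4} = - \frac{\left(-5 + 5\right) 13}{4} = - \frac{0 \cdot 13}{4} = \left(- \frac{1}{4}\right) 0 = 0$)
$D{\left(24,-25 \right)} \left(1293 + c\right) = 4 \left(1293 + 0\right) = 4 \cdot 1293 = 5172$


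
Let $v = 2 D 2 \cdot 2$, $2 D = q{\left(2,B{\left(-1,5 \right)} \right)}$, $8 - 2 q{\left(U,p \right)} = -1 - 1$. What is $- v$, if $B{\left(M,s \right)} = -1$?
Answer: $-20$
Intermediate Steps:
$q{\left(U,p \right)} = 5$ ($q{\left(U,p \right)} = 4 - \frac{-1 - 1}{2} = 4 - -1 = 4 + 1 = 5$)
$D = \frac{5}{2}$ ($D = \frac{1}{2} \cdot 5 = \frac{5}{2} \approx 2.5$)
$v = 20$ ($v = 2 \cdot \frac{5}{2} \cdot 2 \cdot 2 = 5 \cdot 4 = 20$)
$- v = \left(-1\right) 20 = -20$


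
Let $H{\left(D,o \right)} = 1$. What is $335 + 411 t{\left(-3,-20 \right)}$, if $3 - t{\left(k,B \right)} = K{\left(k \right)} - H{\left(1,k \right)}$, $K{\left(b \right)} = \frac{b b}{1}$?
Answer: $-1720$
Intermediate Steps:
$K{\left(b \right)} = b^{2}$ ($K{\left(b \right)} = b^{2} \cdot 1 = b^{2}$)
$t{\left(k,B \right)} = 4 - k^{2}$ ($t{\left(k,B \right)} = 3 - \left(k^{2} - 1\right) = 3 - \left(-1 + k^{2}\right) = 4 - k^{2}$)
$335 + 411 t{\left(-3,-20 \right)} = 335 + 411 \left(4 - \left(-3\right)^{2}\right) = 335 + 411 \left(4 - 9\right) = 335 + 411 \left(-5\right) = 335 - 2055 = -1720$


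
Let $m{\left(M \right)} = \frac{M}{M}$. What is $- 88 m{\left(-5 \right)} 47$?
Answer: $-4136$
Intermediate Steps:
$m{\left(M \right)} = 1$
$- 88 m{\left(-5 \right)} 47 = \left(-88\right) 1 \cdot 47 = \left(-88\right) 47 = -4136$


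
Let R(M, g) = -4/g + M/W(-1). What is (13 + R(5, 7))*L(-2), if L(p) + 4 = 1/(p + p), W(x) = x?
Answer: -221/7 ≈ -31.571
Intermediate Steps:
L(p) = -4 + 1/(2*p) (L(p) = -4 + 1/(p + p) = -4 + 1/(2*p))
R(M, g) = -M - 4/g (R(M, g) = -4/g + M/(-1) = -4/g + M*(-1) = -4/g - M = -M - 4/g)
(13 + R(5, 7))*L(-2) = (13 + (-1*5 - 4/7))*(-4 + (½)/(-2)) = (13 + (-5 - 4*⅐))*(-4 + (½)*(-½)) = (13 + (-5 - 4/7))*(-4 - ¼) = (13 - 39/7)*(-17/4) = (52/7)*(-17/4) = -221/7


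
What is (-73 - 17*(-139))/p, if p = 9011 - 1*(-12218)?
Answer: 2290/21229 ≈ 0.10787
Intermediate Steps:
p = 21229 (p = 9011 + 12218 = 21229)
(-73 - 17*(-139))/p = (-73 - 17*(-139))/21229 = (-73 + 2363)*(1/21229) = 2290*(1/21229) = 2290/21229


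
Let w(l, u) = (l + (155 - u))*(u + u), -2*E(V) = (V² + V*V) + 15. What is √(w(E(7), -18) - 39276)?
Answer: 3*I*√4830 ≈ 208.49*I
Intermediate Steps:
E(V) = -15/2 - V² (E(V) = -((V² + V*V) + 15)/2 = -((V² + V²) + 15)/2 = -(2*V² + 15)/2 = -(15 + 2*V²)/2 = -15/2 - V²)
w(l, u) = 2*u*(155 + l - u) (w(l, u) = (155 + l - u)*(2*u) = 2*u*(155 + l - u))
√(w(E(7), -18) - 39276) = √(2*(-18)*(155 + (-15/2 - 1*7²) - 1*(-18)) - 39276) = √(2*(-18)*(155 + (-15/2 - 1*49) + 18) - 39276) = √(2*(-18)*(155 + (-15/2 - 49) + 18) - 39276) = √(2*(-18)*(155 - 113/2 + 18) - 39276) = √(2*(-18)*(233/2) - 39276) = √(-4194 - 39276) = √(-43470) = 3*I*√4830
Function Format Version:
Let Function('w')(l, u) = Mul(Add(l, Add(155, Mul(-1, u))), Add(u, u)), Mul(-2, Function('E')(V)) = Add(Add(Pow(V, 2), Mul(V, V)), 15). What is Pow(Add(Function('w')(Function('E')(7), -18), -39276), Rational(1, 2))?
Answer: Mul(3, I, Pow(4830, Rational(1, 2))) ≈ Mul(208.49, I)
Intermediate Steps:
Function('E')(V) = Add(Rational(-15, 2), Mul(-1, Pow(V, 2))) (Function('E')(V) = Mul(Rational(-1, 2), Add(Add(Pow(V, 2), Mul(V, V)), 15)) = Mul(Rational(-1, 2), Add(Add(Pow(V, 2), Pow(V, 2)), 15)) = Mul(Rational(-1, 2), Add(Mul(2, Pow(V, 2)), 15)) = Mul(Rational(-1, 2), Add(15, Mul(2, Pow(V, 2)))) = Add(Rational(-15, 2), Mul(-1, Pow(V, 2))))
Function('w')(l, u) = Mul(2, u, Add(155, l, Mul(-1, u))) (Function('w')(l, u) = Mul(Add(155, l, Mul(-1, u)), Mul(2, u)) = Mul(2, u, Add(155, l, Mul(-1, u))))
Pow(Add(Function('w')(Function('E')(7), -18), -39276), Rational(1, 2)) = Pow(Add(Mul(2, -18, Add(155, Add(Rational(-15, 2), Mul(-1, Pow(7, 2))), Mul(-1, -18))), -39276), Rational(1, 2)) = Pow(Add(Mul(2, -18, Add(155, Add(Rational(-15, 2), Mul(-1, 49)), 18)), -39276), Rational(1, 2)) = Pow(Add(Mul(2, -18, Add(155, Add(Rational(-15, 2), -49), 18)), -39276), Rational(1, 2)) = Pow(Add(Mul(2, -18, Add(155, Rational(-113, 2), 18)), -39276), Rational(1, 2)) = Pow(Add(Mul(2, -18, Rational(233, 2)), -39276), Rational(1, 2)) = Pow(Add(-4194, -39276), Rational(1, 2)) = Pow(-43470, Rational(1, 2)) = Mul(3, I, Pow(4830, Rational(1, 2)))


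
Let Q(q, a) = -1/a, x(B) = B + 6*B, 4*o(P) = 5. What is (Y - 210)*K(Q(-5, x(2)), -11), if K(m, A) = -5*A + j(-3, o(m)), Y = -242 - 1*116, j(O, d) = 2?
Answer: -32376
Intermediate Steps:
o(P) = 5/4 (o(P) = (1/4)*5 = 5/4)
x(B) = 7*B
Y = -358 (Y = -242 - 116 = -358)
K(m, A) = 2 - 5*A (K(m, A) = -5*A + 2 = 2 - 5*A)
(Y - 210)*K(Q(-5, x(2)), -11) = (-358 - 210)*(2 - 5*(-11)) = -568*(2 + 55) = -568*57 = -32376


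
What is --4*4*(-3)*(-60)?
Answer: 2880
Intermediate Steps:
--4*4*(-3)*(-60) = -(-16*(-3))*(-60) = -48*(-60) = -1*(-2880) = 2880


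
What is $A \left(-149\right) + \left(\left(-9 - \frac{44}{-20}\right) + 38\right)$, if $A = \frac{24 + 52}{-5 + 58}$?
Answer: $- \frac{48352}{265} \approx -182.46$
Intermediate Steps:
$A = \frac{76}{53} \approx 1.434$
$A \left(-149\right) + \left(\left(-9 - \frac{44}{-20}\right) + 38\right) = \frac{76}{53} \left(-149\right) + \left(\left(-9 - \frac{44}{-20}\right) + 38\right) = - \frac{11324}{53} + \left(\left(-9 - - \frac{11}{5}\right) + 38\right) = - \frac{11324}{53} + \left(\left(-9 + \frac{11}{5}\right) + 38\right) = - \frac{11324}{53} + \left(- \frac{34}{5} + 38\right) = - \frac{11324}{53} + \frac{156}{5} = - \frac{48352}{265}$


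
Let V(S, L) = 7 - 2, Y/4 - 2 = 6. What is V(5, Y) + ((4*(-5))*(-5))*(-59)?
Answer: -5895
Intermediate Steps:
Y = 32 (Y = 8 + 4*6 = 8 + 24 = 32)
V(S, L) = 5
V(5, Y) + ((4*(-5))*(-5))*(-59) = 5 + ((4*(-5))*(-5))*(-59) = 5 - 20*(-5)*(-59) = 5 + 100*(-59) = 5 - 5900 = -5895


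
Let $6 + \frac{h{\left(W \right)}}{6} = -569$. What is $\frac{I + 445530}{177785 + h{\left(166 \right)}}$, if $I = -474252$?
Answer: $- \frac{28722}{174335} \approx -0.16475$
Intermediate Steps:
$h{\left(W \right)} = -3450$ ($h{\left(W \right)} = -36 + 6 \left(-569\right) = -36 - 3414 = -3450$)
$\frac{I + 445530}{177785 + h{\left(166 \right)}} = \frac{-474252 + 445530}{177785 - 3450} = - \frac{28722}{174335}$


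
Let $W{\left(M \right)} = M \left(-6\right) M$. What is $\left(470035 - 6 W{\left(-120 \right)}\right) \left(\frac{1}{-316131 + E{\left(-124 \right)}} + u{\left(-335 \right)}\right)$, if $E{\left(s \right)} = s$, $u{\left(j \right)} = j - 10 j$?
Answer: $\frac{188496298890088}{63251} \approx 2.9801 \cdot 10^{9}$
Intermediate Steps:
$u{\left(j \right)} = - 9 j$
$W{\left(M \right)} = - 6 M^{2}$ ($W{\left(M \right)} = - 6 M M = - 6 M^{2}$)
$\left(470035 - 6 W{\left(-120 \right)}\right) \left(\frac{1}{-316131 + E{\left(-124 \right)}} + u{\left(-335 \right)}\right) = \left(470035 - 6 \left(- 6 \left(-120\right)^{2}\right)\right) \left(\frac{1}{-316131 - 124} - -3015\right) = \left(470035 - 6 \left(\left(-6\right) 14400\right)\right) \left(\frac{1}{-316255} + 3015\right) = \left(470035 - -518400\right) \left(- \frac{1}{316255} + 3015\right) = \left(470035 + 518400\right) \frac{953508824}{316255} = 988435 \cdot \frac{953508824}{316255} = \frac{188496298890088}{63251}$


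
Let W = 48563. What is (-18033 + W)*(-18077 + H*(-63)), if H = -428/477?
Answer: -29158745050/53 ≈ -5.5016e+8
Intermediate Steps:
H = -428/477 (H = -428*1/477 = -428/477 ≈ -0.89727)
(-18033 + W)*(-18077 + H*(-63)) = (-18033 + 48563)*(-18077 - 428/477*(-63)) = 30530*(-18077 + 2996/53) = 30530*(-955085/53) = -29158745050/53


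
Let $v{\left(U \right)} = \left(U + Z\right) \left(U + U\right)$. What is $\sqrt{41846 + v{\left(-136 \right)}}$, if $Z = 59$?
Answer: $\sqrt{62790} \approx 250.58$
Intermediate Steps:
$v{\left(U \right)} = 2 U \left(59 + U\right)$ ($v{\left(U \right)} = \left(U + 59\right) \left(U + U\right) = \left(59 + U\right) 2 U = 2 U \left(59 + U\right)$)
$\sqrt{41846 + v{\left(-136 \right)}} = \sqrt{41846 + 2 \left(-136\right) \left(59 - 136\right)} = \sqrt{41846 + 2 \left(-136\right) \left(-77\right)} = \sqrt{41846 + 20944} = \sqrt{62790}$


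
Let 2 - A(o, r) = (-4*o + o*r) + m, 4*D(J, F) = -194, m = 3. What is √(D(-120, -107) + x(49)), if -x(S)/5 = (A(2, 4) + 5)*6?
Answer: I*√674/2 ≈ 12.981*I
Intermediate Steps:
D(J, F) = -97/2 (D(J, F) = (¼)*(-194) = -97/2)
A(o, r) = -1 + 4*o - o*r (A(o, r) = 2 - ((-4*o + o*r) + 3) = 2 - (3 - 4*o + o*r) = 2 + (-3 + 4*o - o*r) = -1 + 4*o - o*r)
x(S) = -120 (x(S) = -5*((-1 + 4*2 - 1*2*4) + 5)*6 = -5*((-1 + 8 - 8) + 5)*6 = -5*(-1 + 5)*6 = -20*6 = -5*24 = -120)
√(D(-120, -107) + x(49)) = √(-97/2 - 120) = √(-337/2) = I*√674/2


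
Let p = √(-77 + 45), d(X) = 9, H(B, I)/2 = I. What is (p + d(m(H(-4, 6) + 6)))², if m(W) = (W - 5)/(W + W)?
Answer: 49 + 72*I*√2 ≈ 49.0 + 101.82*I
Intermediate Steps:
H(B, I) = 2*I
m(W) = (-5 + W)/(2*W) (m(W) = (-5 + W)/((2*W)) = (-5 + W)*(1/(2*W)) = (-5 + W)/(2*W))
p = 4*I*√2 (p = √(-32) = 4*I*√2 ≈ 5.6569*I)
(p + d(m(H(-4, 6) + 6)))² = (4*I*√2 + 9)² = (9 + 4*I*√2)²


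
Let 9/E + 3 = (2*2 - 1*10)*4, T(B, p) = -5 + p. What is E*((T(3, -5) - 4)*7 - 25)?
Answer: 41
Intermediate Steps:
E = -⅓ (E = 9/(-3 + (2*2 - 1*10)*4) = 9/(-3 + (4 - 10)*4) = 9/(-3 - 6*4) = 9/(-3 - 24) = 9/(-27) = 9*(-1/27) = -⅓ ≈ -0.33333)
E*((T(3, -5) - 4)*7 - 25) = -(((-5 - 5) - 4)*7 - 25)/3 = -((-10 - 4)*7 - 25)/3 = -(-14*7 - 25)/3 = -(-98 - 25)/3 = -⅓*(-123) = 41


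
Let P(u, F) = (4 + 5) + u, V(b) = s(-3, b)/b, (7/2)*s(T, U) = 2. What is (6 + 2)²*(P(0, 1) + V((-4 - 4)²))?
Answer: 4036/7 ≈ 576.57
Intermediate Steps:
s(T, U) = 4/7 (s(T, U) = (2/7)*2 = 4/7)
V(b) = 4/(7*b)
P(u, F) = 9 + u
(6 + 2)²*(P(0, 1) + V((-4 - 4)²)) = (6 + 2)²*((9 + 0) + 4/(7*((-4 - 4)²))) = 8²*(9 + 4/(7*((-8)²))) = 64*(9 + (4/7)/64) = 64*(9 + (4/7)*(1/64)) = 64*(9 + 1/112) = 64*(1009/112) = 4036/7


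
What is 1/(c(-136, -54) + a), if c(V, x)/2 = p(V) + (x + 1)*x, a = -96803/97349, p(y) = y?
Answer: 13907/75807135 ≈ 0.00018345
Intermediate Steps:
a = -13829/13907 (a = -96803*1/97349 = -13829/13907 ≈ -0.99439)
c(V, x) = 2*V + 2*x*(1 + x) (c(V, x) = 2*(V + (x + 1)*x) = 2*(V + (1 + x)*x) = 2*(V + x*(1 + x)) = 2*V + 2*x*(1 + x))
1/(c(-136, -54) + a) = 1/((2*(-136) + 2*(-54) + 2*(-54)²) - 13829/13907) = 1/((-272 - 108 + 2*2916) - 13829/13907) = 1/((-272 - 108 + 5832) - 13829/13907) = 1/(5452 - 13829/13907) = 1/(75807135/13907) = 13907/75807135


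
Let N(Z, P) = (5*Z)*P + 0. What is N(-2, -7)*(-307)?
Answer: -21490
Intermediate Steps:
N(Z, P) = 5*P*Z (N(Z, P) = 5*P*Z + 0 = 5*P*Z)
N(-2, -7)*(-307) = (5*(-7)*(-2))*(-307) = 70*(-307) = -21490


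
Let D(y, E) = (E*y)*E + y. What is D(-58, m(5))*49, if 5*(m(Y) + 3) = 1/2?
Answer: -1337161/50 ≈ -26743.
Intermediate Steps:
m(Y) = -29/10 (m(Y) = -3 + (⅕)/2 = -3 + (⅕)*(½) = -3 + ⅒ = -29/10)
D(y, E) = y + y*E² (D(y, E) = y*E² + y = y + y*E²)
D(-58, m(5))*49 = -58*(1 + (-29/10)²)*49 = -58*(1 + 841/100)*49 = -58*941/100*49 = -27289/50*49 = -1337161/50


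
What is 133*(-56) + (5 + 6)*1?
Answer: -7437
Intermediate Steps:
133*(-56) + (5 + 6)*1 = -7448 + 11*1 = -7448 + 11 = -7437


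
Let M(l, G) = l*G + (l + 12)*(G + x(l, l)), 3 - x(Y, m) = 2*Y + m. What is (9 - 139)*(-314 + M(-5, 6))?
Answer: 22880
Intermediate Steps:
x(Y, m) = 3 - m - 2*Y (x(Y, m) = 3 - (2*Y + m) = 3 - (m + 2*Y) = 3 + (-m - 2*Y) = 3 - m - 2*Y)
M(l, G) = G*l + (12 + l)*(3 + G - 3*l) (M(l, G) = l*G + (l + 12)*(G + (3 - l - 2*l)) = G*l + (12 + l)*(G + (3 - 3*l)) = G*l + (12 + l)*(3 + G - 3*l))
(9 - 139)*(-314 + M(-5, 6)) = (9 - 139)*(-314 + (36 - 33*(-5) - 3*(-5)**2 + 12*6 + 2*6*(-5))) = -130*(-314 + (36 + 165 - 3*25 + 72 - 60)) = -130*(-314 + (36 + 165 - 75 + 72 - 60)) = -130*(-314 + 138) = -130*(-176) = 22880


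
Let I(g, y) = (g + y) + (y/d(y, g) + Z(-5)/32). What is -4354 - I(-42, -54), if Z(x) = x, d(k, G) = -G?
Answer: -953469/224 ≈ -4256.6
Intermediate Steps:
I(g, y) = -5/32 + g + y - y/g (I(g, y) = (g + y) + (y/((-g)) - 5/32) = (g + y) + (y*(-1/g) - 5*1/32) = (g + y) + (-y/g - 5/32) = (g + y) + (-5/32 - y/g) = -5/32 + g + y - y/g)
-4354 - I(-42, -54) = -4354 - (-5/32 - 42 - 54 - 1*(-54)/(-42)) = -4354 - (-5/32 - 42 - 54 - 1*(-54)*(-1/42)) = -4354 - (-5/32 - 42 - 54 - 9/7) = -4354 - 1*(-21827/224) = -4354 + 21827/224 = -953469/224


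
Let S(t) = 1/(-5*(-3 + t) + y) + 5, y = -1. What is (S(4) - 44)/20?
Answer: -47/24 ≈ -1.9583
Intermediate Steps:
S(t) = 5 + 1/(14 - 5*t) (S(t) = 1/(-5*(-3 + t) - 1) + 5 = 1/((15 - 5*t) - 1) + 5 = 1/(14 - 5*t) + 5 = 5 + 1/(14 - 5*t))
(S(4) - 44)/20 = ((-71 + 25*4)/(-14 + 5*4) - 44)/20 = ((-71 + 100)/(-14 + 20) - 44)*(1/20) = (29/6 - 44)*(1/20) = -235/6*1/20 = -47/24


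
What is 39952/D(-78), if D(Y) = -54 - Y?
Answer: 4994/3 ≈ 1664.7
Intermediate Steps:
39952/D(-78) = 39952/(-54 - 1*(-78)) = 39952/(-54 + 78) = 39952/24 = 39952*(1/24) = 4994/3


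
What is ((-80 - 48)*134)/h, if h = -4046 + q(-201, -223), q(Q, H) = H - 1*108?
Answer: 17152/4377 ≈ 3.9187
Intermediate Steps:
q(Q, H) = -108 + H (q(Q, H) = H - 108 = -108 + H)
h = -4377 (h = -4046 + (-108 - 223) = -4046 - 331 = -4377)
((-80 - 48)*134)/h = ((-80 - 48)*134)/(-4377) = -128*134*(-1/4377) = -17152*(-1/4377) = 17152/4377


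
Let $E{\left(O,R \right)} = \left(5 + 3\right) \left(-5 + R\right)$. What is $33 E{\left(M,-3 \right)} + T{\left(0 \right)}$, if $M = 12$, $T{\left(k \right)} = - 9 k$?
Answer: $-2112$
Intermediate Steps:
$E{\left(O,R \right)} = -40 + 8 R$ ($E{\left(O,R \right)} = 8 \left(-5 + R\right) = -40 + 8 R$)
$33 E{\left(M,-3 \right)} + T{\left(0 \right)} = 33 \left(-40 + 8 \left(-3\right)\right) - 0 = 33 \left(-40 - 24\right) + 0 = 33 \left(-64\right) + 0 = -2112 + 0 = -2112$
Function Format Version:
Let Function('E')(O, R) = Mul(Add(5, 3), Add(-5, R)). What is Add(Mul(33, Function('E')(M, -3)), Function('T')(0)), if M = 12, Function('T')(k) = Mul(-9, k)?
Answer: -2112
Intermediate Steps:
Function('E')(O, R) = Add(-40, Mul(8, R)) (Function('E')(O, R) = Mul(8, Add(-5, R)) = Add(-40, Mul(8, R)))
Add(Mul(33, Function('E')(M, -3)), Function('T')(0)) = Add(Mul(33, Add(-40, Mul(8, -3))), Mul(-9, 0)) = Add(Mul(33, Add(-40, -24)), 0) = Add(Mul(33, -64), 0) = Add(-2112, 0) = -2112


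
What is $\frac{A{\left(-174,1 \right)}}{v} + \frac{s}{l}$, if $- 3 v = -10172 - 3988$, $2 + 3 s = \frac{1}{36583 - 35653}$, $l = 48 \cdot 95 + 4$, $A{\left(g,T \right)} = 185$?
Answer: $\frac{58673353}{1502560080} \approx 0.039049$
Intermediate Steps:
$l = 4564$ ($l = 4560 + 4 = 4564$)
$s = - \frac{1859}{2790}$ ($s = - \frac{2}{3} + \frac{1}{3 \left(36583 - 35653\right)} = - \frac{2}{3} + \frac{1}{3 \cdot 930} = - \frac{2}{3} + \frac{1}{3} \cdot \frac{1}{930} = - \frac{2}{3} + \frac{1}{2790} = - \frac{1859}{2790} \approx -0.66631$)
$v = 4720$ ($v = - \frac{-10172 - 3988}{3} = \left(- \frac{1}{3}\right) \left(-14160\right) = 4720$)
$\frac{A{\left(-174,1 \right)}}{v} + \frac{s}{l} = \frac{185}{4720} - \frac{1859}{2790 \cdot 4564} = 185 \cdot \frac{1}{4720} - \frac{1859}{12733560} = \frac{37}{944} - \frac{1859}{12733560} = \frac{58673353}{1502560080}$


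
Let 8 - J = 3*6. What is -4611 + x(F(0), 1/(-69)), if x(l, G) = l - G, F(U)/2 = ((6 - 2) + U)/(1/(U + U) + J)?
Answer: -318158/69 ≈ -4611.0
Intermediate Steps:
J = -10 (J = 8 - 3*6 = 8 - 1*18 = 8 - 18 = -10)
F(U) = 2*(4 + U)/(-10 + 1/(2*U)) (F(U) = 2*(((6 - 2) + U)/(1/(U + U) - 10)) = 2*((4 + U)/(1/(2*U) - 10)) = 2*((4 + U)/(-10 + 1/(2*U))) = 2*(4 + U)/(-10 + 1/(2*U)))
-4611 + x(F(0), 1/(-69)) = -4611 + (-4*0*(4 + 0)/(-1 + 20*0) - 1/(-69)) = -4611 + (-4*0*4/(-1 + 0) - 1*(-1/69)) = -4611 + (-4*0*4/(-1) + 1/69) = -4611 + (-4*0*(-1)*4 + 1/69) = -4611 + (0 + 1/69) = -4611 + 1/69 = -318158/69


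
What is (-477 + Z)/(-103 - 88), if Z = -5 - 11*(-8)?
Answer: 394/191 ≈ 2.0628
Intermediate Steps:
Z = 83 (Z = -5 + 88 = 83)
(-477 + Z)/(-103 - 88) = (-477 + 83)/(-103 - 88) = -394/(-191) = -394*(-1/191) = 394/191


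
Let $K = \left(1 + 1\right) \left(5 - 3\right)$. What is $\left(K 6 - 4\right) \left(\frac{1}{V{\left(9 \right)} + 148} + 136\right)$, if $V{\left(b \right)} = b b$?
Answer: $\frac{622900}{229} \approx 2720.1$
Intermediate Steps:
$K = 4$ ($K = 2 \cdot 2 = 4$)
$V{\left(b \right)} = b^{2}$
$\left(K 6 - 4\right) \left(\frac{1}{V{\left(9 \right)} + 148} + 136\right) = \left(4 \cdot 6 - 4\right) \left(\frac{1}{9^{2} + 148} + 136\right) = \left(24 - 4\right) \left(\frac{1}{81 + 148} + 136\right) = 20 \left(\frac{1}{229} + 136\right) = 20 \cdot \frac{31145}{229} = \frac{622900}{229}$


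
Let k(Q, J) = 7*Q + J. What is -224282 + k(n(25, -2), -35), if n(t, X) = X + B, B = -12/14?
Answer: -224337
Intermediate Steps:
B = -6/7 (B = -12*1/14 = -6/7 ≈ -0.85714)
n(t, X) = -6/7 + X (n(t, X) = X - 6/7 = -6/7 + X)
k(Q, J) = J + 7*Q
-224282 + k(n(25, -2), -35) = -224282 + (-35 + 7*(-6/7 - 2)) = -224282 + (-35 + 7*(-20/7)) = -224282 + (-35 - 20) = -224282 - 55 = -224337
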